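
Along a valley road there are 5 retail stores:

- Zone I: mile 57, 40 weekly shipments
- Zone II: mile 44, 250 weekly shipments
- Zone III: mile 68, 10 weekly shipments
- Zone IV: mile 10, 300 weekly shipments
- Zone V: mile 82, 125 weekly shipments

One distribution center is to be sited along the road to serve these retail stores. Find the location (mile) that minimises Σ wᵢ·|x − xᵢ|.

x = 44

For a sum of weighted absolute distances on a line, the optimum is the weighted median (not the mean). Total weight W = 725; half-weight = 362.5.
Sort by position and accumulate weight:
  mile 10 (Zone IV, w=300) → cum 300
  mile 44 (Zone II, w=250) → cum 550  ≥ 362.5 → median here
  mile 57 (Zone I, w=40) → cum 590
  mile 68 (Zone III, w=10) → cum 600
  mile 82 (Zone V, w=125) → cum 725
Optimal location: mile 44.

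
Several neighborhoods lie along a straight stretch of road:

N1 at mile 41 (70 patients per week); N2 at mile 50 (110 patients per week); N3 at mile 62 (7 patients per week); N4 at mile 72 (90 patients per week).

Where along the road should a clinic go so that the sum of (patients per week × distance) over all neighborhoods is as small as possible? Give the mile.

x = 50

For a sum of weighted absolute distances on a line, the optimum is the weighted median (not the mean). Total weight W = 277; half-weight = 138.5.
Sort by position and accumulate weight:
  mile 41 (N1, w=70) → cum 70
  mile 50 (N2, w=110) → cum 180  ≥ 138.5 → median here
  mile 62 (N3, w=7) → cum 187
  mile 72 (N4, w=90) → cum 277
Optimal location: mile 50.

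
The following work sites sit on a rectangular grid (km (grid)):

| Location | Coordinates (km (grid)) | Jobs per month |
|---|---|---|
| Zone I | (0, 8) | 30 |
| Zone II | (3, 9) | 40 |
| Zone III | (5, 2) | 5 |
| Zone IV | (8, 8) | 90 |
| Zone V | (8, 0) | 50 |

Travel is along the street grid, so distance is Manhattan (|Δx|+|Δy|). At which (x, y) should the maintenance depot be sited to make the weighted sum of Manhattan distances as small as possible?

(8, 8)

Manhattan distance separates: Σwᵢ(|x−xᵢ|+|y−yᵢ|) = Σwᵢ|x−xᵢ| + Σwᵢ|y−yᵢ|, so x and y are optimised independently as 1-D weighted medians.
Total weight W = 215; half = 107.5.
x-coordinate, sorted with cumulative weight:
  x=0 (Zone I, w=30) cum 30
  x=3 (Zone II, w=40) cum 70
  x=5 (Zone III, w=5) cum 75
  x=8 (Zone IV, w=90) cum 165  ← median
  x=8 (Zone V, w=50) cum 215
⇒ x* = 8
y-coordinate, sorted with cumulative weight:
  y=0 (Zone V, w=50) cum 50
  y=2 (Zone III, w=5) cum 55
  y=8 (Zone I, w=30) cum 85
  y=8 (Zone IV, w=90) cum 175  ← median
  y=9 (Zone II, w=40) cum 215
⇒ y* = 8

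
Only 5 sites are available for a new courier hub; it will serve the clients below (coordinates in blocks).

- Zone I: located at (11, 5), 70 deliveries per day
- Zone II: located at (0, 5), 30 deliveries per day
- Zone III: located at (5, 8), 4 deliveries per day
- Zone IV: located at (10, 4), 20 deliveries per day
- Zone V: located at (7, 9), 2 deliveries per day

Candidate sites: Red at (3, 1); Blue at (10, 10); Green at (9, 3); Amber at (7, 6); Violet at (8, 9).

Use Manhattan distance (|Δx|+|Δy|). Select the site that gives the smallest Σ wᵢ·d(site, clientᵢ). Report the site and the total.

Total weighted distance at each candidate:
  Red (3, 1): total = 1310
  Blue (10, 10): total = 1026
  Green (9, 3): total = 702
  Amber (7, 6): total = 712
  Violet (8, 9): total = 1008
Minimum is at Green with total 702 blocks.

Green, total 702 blocks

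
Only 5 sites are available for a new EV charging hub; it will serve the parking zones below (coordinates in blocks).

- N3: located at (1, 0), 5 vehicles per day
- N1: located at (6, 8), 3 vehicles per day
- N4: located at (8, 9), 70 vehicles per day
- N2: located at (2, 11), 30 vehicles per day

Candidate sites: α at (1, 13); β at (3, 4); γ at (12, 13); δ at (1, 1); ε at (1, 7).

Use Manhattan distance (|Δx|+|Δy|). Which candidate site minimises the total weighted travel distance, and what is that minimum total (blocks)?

Total weighted distance at each candidate:
  α (1, 13): total = 955
  β (3, 4): total = 991
  γ (12, 13): total = 1073
  δ (1, 1): total = 1421
  ε (1, 7): total = 833
Minimum is at ε with total 833 blocks.

ε, total 833 blocks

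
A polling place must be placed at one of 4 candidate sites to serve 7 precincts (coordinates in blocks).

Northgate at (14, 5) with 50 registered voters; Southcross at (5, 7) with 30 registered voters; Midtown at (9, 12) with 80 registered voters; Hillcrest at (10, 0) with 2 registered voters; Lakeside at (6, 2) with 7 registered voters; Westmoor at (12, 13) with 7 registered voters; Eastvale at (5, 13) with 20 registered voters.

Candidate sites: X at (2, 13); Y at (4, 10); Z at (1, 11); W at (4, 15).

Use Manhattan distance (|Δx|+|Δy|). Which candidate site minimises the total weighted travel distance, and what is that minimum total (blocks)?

Y, total 1689 blocks

Total weighted distance at each candidate:
  X (2, 13): total = 2187
  Y (4, 10): total = 1689
  Z (1, 11): total = 2259
  W (4, 15): total = 2187
Minimum is at Y with total 1689 blocks.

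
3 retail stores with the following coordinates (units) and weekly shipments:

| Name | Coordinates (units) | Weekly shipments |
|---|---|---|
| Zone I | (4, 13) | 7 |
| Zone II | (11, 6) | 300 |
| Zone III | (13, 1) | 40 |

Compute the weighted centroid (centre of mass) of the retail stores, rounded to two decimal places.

(11.09, 5.56)

The minimiser of Σwᵢ‖p−pᵢ‖² is the weighted centroid p* = (Σwᵢpᵢ)/(Σwᵢ).
Σwᵢ = 347.
Σwᵢxᵢ = 7·4 + 300·11 + 40·13 = 3848.
Σwᵢyᵢ = 7·13 + 300·6 + 40·1 = 1931.
x* = 3848/347 = 11.09, y* = 1931/347 = 5.56.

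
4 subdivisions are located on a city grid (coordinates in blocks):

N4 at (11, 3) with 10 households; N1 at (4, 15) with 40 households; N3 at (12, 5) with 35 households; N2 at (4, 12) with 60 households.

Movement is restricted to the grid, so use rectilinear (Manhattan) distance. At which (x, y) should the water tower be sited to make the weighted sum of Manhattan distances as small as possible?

(4, 12)

Manhattan distance separates: Σwᵢ(|x−xᵢ|+|y−yᵢ|) = Σwᵢ|x−xᵢ| + Σwᵢ|y−yᵢ|, so x and y are optimised independently as 1-D weighted medians.
Total weight W = 145; half = 72.5.
x-coordinate, sorted with cumulative weight:
  x=4 (N1, w=40) cum 40
  x=4 (N2, w=60) cum 100  ← median
  x=11 (N4, w=10) cum 110
  x=12 (N3, w=35) cum 145
⇒ x* = 4
y-coordinate, sorted with cumulative weight:
  y=3 (N4, w=10) cum 10
  y=5 (N3, w=35) cum 45
  y=12 (N2, w=60) cum 105  ← median
  y=15 (N1, w=40) cum 145
⇒ y* = 12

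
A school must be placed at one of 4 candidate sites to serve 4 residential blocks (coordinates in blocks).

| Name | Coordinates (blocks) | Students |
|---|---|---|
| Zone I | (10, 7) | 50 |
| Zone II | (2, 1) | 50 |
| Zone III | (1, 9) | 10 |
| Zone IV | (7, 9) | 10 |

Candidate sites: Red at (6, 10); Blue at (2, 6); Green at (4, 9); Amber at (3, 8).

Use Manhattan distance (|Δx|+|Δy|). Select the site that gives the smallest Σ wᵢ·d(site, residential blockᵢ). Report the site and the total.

Blue, total 820 blocks

Total weighted distance at each candidate:
  Red (6, 10): total = 1080
  Blue (2, 6): total = 820
  Green (4, 9): total = 960
  Amber (3, 8): total = 880
Minimum is at Blue with total 820 blocks.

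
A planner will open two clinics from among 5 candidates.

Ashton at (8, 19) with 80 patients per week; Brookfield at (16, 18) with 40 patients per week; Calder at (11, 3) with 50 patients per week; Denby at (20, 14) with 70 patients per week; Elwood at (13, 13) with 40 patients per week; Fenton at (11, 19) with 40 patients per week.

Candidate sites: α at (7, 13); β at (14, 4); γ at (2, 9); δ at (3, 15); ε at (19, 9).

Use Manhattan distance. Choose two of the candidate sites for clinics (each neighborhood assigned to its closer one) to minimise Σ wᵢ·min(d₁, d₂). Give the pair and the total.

{α, ε}, total 2800

Evaluate every pair (each demand assigned to the nearer of the two):
  {α, ε}: total = 2800
  {α, β}: total = 2940
  {δ, ε}: total = 3200
  {α, γ}: total = 3440
  {α, δ}: total = 3440
  {β, δ}: total = 3560
  {β, ε}: total = 3900
  {γ, ε}: total = 4000
  {γ, δ}: total = 4330
  {β, γ}: total = 4360
Best pair: {α, ε} with total 2800.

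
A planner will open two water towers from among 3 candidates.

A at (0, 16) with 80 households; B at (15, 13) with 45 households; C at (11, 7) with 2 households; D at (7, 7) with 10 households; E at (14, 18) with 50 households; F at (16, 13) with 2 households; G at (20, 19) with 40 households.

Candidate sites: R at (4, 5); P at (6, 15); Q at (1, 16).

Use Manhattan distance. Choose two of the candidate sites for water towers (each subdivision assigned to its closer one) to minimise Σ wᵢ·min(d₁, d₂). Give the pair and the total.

{P, Q}, total 1985

Evaluate every pair (each demand assigned to the nearer of the two):
  {P, Q}: total = 1985
  {R, P}: total = 2417
  {R, Q}: total = 2579
Best pair: {P, Q} with total 1985.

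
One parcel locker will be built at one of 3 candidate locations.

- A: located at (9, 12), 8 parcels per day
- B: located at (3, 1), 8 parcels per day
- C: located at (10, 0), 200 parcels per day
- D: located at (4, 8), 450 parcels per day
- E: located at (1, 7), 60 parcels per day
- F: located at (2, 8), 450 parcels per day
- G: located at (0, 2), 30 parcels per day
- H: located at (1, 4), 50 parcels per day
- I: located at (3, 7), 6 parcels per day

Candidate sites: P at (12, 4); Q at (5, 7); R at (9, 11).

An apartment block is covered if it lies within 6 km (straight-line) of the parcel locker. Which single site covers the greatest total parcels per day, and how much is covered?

Q, covering 1016

Coverage radius r = 6 km; a point is covered iff (Δx)²+(Δy)² ≤ 6² = 36.
  P (12, 4): covers {C} → 200
  Q (5, 7): covers {D, E, F, H, I} → 1016
  R (9, 11): covers {A, D} → 458
Maximum coverage at Q: 1016 parcels per day.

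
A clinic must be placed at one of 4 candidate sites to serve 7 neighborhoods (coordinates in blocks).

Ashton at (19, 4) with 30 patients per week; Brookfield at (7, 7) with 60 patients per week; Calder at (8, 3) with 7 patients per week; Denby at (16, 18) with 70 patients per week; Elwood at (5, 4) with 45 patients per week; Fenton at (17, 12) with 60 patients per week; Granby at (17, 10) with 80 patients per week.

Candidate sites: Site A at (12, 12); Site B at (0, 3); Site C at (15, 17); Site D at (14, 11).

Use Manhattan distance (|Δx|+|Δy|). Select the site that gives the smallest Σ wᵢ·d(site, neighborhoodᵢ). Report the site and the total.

Total weighted distance at each candidate:
  Site A (12, 12): total = 3376
  Site B (0, 3): total = 7236
  Site C (15, 17): total = 4052
  Site D (14, 11): total = 3028
Minimum is at Site D with total 3028 blocks.

Site D, total 3028 blocks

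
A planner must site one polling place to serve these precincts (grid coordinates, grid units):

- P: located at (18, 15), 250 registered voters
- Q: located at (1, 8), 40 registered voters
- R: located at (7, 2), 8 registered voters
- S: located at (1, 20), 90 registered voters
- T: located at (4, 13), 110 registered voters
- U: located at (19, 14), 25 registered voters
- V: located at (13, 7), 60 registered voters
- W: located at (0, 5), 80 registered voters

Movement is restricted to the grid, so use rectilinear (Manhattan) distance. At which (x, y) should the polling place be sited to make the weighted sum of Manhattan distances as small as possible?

(13, 15)

Manhattan distance separates: Σwᵢ(|x−xᵢ|+|y−yᵢ|) = Σwᵢ|x−xᵢ| + Σwᵢ|y−yᵢ|, so x and y are optimised independently as 1-D weighted medians.
Total weight W = 663; half = 331.5.
x-coordinate, sorted with cumulative weight:
  x=0 (W, w=80) cum 80
  x=1 (Q, w=40) cum 120
  x=1 (S, w=90) cum 210
  x=4 (T, w=110) cum 320
  x=7 (R, w=8) cum 328
  x=13 (V, w=60) cum 388  ← median
  x=18 (P, w=250) cum 638
  x=19 (U, w=25) cum 663
⇒ x* = 13
y-coordinate, sorted with cumulative weight:
  y=2 (R, w=8) cum 8
  y=5 (W, w=80) cum 88
  y=7 (V, w=60) cum 148
  y=8 (Q, w=40) cum 188
  y=13 (T, w=110) cum 298
  y=14 (U, w=25) cum 323
  y=15 (P, w=250) cum 573  ← median
  y=20 (S, w=90) cum 663
⇒ y* = 15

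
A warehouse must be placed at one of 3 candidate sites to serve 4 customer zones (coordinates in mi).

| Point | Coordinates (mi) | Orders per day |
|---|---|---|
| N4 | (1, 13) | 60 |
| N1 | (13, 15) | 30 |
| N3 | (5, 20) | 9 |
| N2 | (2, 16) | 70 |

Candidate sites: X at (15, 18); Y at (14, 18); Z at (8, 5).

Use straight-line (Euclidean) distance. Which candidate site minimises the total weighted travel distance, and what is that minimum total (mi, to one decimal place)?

Y, total 1865.1 mi

Total weighted distance at each candidate:
  X (15, 18): total = 2012.6
  Y (14, 18): total = 1865.1
  Z (8, 5): total = 1988.0
Minimum is at Y with total 1865.1 mi.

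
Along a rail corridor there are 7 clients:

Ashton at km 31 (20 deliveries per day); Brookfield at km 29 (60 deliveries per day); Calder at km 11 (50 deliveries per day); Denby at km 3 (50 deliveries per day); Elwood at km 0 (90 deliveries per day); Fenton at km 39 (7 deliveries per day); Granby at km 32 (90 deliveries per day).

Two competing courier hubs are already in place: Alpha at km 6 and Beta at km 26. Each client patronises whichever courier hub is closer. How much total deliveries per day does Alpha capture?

The indifferent point is the midpoint (6+26)/2 = 16; clients left of it (closer to Alpha at 6) go to Alpha, those right go to Beta.
  Elwood at 0 (w=90) → Alpha
  Denby at 3 (w=50) → Alpha
  Calder at 11 (w=50) → Alpha
  Brookfield at 29 (w=60) → Beta
  Ashton at 31 (w=20) → Beta
  Granby at 32 (w=90) → Beta
  Fenton at 39 (w=7) → Beta
Alpha captures 190; Beta captures 177.

190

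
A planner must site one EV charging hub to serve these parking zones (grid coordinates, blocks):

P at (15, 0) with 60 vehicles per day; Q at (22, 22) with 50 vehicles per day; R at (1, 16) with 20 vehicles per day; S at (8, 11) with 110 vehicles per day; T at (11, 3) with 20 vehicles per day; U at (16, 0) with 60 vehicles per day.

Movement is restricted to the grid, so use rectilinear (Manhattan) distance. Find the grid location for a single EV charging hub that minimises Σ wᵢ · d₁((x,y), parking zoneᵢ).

Manhattan distance separates: Σwᵢ(|x−xᵢ|+|y−yᵢ|) = Σwᵢ|x−xᵢ| + Σwᵢ|y−yᵢ|, so x and y are optimised independently as 1-D weighted medians.
Total weight W = 320; half = 160.
x-coordinate, sorted with cumulative weight:
  x=1 (R, w=20) cum 20
  x=8 (S, w=110) cum 130
  x=11 (T, w=20) cum 150
  x=15 (P, w=60) cum 210  ← median
  x=16 (U, w=60) cum 270
  x=22 (Q, w=50) cum 320
⇒ x* = 15
y-coordinate, sorted with cumulative weight:
  y=0 (P, w=60) cum 60
  y=0 (U, w=60) cum 120
  y=3 (T, w=20) cum 140
  y=11 (S, w=110) cum 250  ← median
  y=16 (R, w=20) cum 270
  y=22 (Q, w=50) cum 320
⇒ y* = 11

(15, 11)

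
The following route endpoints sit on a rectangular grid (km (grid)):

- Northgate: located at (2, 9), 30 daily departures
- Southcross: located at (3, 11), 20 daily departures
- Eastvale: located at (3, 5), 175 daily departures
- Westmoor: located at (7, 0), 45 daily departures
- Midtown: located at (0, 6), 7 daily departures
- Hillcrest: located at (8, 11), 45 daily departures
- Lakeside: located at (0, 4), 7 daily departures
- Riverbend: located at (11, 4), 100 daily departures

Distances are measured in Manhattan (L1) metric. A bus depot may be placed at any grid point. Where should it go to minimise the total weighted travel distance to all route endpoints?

(3, 5)

Manhattan distance separates: Σwᵢ(|x−xᵢ|+|y−yᵢ|) = Σwᵢ|x−xᵢ| + Σwᵢ|y−yᵢ|, so x and y are optimised independently as 1-D weighted medians.
Total weight W = 429; half = 214.5.
x-coordinate, sorted with cumulative weight:
  x=0 (Midtown, w=7) cum 7
  x=0 (Lakeside, w=7) cum 14
  x=2 (Northgate, w=30) cum 44
  x=3 (Southcross, w=20) cum 64
  x=3 (Eastvale, w=175) cum 239  ← median
  x=7 (Westmoor, w=45) cum 284
  x=8 (Hillcrest, w=45) cum 329
  x=11 (Riverbend, w=100) cum 429
⇒ x* = 3
y-coordinate, sorted with cumulative weight:
  y=0 (Westmoor, w=45) cum 45
  y=4 (Lakeside, w=7) cum 52
  y=4 (Riverbend, w=100) cum 152
  y=5 (Eastvale, w=175) cum 327  ← median
  y=6 (Midtown, w=7) cum 334
  y=9 (Northgate, w=30) cum 364
  y=11 (Southcross, w=20) cum 384
  y=11 (Hillcrest, w=45) cum 429
⇒ y* = 5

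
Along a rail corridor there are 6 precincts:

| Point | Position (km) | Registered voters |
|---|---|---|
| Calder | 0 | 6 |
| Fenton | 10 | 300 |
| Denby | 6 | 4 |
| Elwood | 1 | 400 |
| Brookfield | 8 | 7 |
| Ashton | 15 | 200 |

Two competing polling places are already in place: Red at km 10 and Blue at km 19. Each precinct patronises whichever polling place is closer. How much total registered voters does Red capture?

717

The indifferent point is the midpoint (10+19)/2 = 14.5; precincts left of it (closer to Red at 10) go to Red, those right go to Blue.
  Calder at 0 (w=6) → Red
  Elwood at 1 (w=400) → Red
  Denby at 6 (w=4) → Red
  Brookfield at 8 (w=7) → Red
  Fenton at 10 (w=300) → Red
  Ashton at 15 (w=200) → Blue
Red captures 717; Blue captures 200.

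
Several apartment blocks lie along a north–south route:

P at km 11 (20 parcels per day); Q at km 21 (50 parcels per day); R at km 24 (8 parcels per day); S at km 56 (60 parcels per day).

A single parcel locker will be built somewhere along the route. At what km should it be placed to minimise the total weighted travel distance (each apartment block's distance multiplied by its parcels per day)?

x = 21

For a sum of weighted absolute distances on a line, the optimum is the weighted median (not the mean). Total weight W = 138; half-weight = 69.
Sort by position and accumulate weight:
  km 11 (P, w=20) → cum 20
  km 21 (Q, w=50) → cum 70  ≥ 69 → median here
  km 24 (R, w=8) → cum 78
  km 56 (S, w=60) → cum 138
Optimal location: km 21.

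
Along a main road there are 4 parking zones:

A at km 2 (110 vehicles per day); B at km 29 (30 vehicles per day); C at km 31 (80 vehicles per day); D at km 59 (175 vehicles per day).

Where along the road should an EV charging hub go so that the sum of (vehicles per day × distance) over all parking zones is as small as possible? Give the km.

For a sum of weighted absolute distances on a line, the optimum is the weighted median (not the mean). Total weight W = 395; half-weight = 197.5.
Sort by position and accumulate weight:
  km 2 (A, w=110) → cum 110
  km 29 (B, w=30) → cum 140
  km 31 (C, w=80) → cum 220  ≥ 197.5 → median here
  km 59 (D, w=175) → cum 395
Optimal location: km 31.

x = 31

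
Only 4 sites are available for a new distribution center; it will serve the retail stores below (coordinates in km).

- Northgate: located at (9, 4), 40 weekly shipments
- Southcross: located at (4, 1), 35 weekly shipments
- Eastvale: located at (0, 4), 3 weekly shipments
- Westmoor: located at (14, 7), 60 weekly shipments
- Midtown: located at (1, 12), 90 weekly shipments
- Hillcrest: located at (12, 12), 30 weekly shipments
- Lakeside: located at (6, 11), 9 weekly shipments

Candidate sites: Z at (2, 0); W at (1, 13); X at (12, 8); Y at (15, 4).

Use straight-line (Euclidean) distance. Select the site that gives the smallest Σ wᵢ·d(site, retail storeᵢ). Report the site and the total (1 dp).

Total weighted distance at each candidate:
  Z (2, 0): total = 2905.4
  W (1, 13): total = 2270.7
  X (12, 8): total = 1978.0
  Y (15, 4): total = 2683.9
Minimum is at X with total 1978.0 km.

X, total 1978.0 km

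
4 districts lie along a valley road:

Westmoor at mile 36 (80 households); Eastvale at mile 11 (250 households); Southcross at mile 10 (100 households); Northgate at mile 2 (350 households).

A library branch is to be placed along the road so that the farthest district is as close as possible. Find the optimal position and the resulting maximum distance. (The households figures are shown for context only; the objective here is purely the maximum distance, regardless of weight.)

location 19, max distance 17

The 1-center on a line is the midpoint of the two extreme points: leftmost at 2, rightmost at 36.
Optimal location = (2 + 36)/2 = 19; maximum distance = (36 − 2)/2 = 17.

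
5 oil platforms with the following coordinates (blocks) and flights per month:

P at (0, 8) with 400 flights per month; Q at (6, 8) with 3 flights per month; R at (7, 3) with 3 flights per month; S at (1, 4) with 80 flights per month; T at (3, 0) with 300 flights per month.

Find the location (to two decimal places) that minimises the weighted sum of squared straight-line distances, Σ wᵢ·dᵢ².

The minimiser of Σwᵢ‖p−pᵢ‖² is the weighted centroid p* = (Σwᵢpᵢ)/(Σwᵢ).
Σwᵢ = 786.
Σwᵢxᵢ = 400·0 + 3·6 + 3·7 + 80·1 + 300·3 = 1019.
Σwᵢyᵢ = 400·8 + 3·8 + 3·3 + 80·4 + 300·0 = 3553.
x* = 1019/786 = 1.30, y* = 3553/786 = 4.52.

(1.30, 4.52)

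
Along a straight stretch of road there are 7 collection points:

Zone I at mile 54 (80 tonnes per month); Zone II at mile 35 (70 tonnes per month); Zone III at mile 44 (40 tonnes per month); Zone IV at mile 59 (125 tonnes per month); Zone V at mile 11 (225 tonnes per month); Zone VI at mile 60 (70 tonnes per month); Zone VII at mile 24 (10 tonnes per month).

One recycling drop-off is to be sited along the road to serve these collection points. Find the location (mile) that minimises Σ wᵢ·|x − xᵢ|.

x = 44

For a sum of weighted absolute distances on a line, the optimum is the weighted median (not the mean). Total weight W = 620; half-weight = 310.
Sort by position and accumulate weight:
  mile 11 (Zone V, w=225) → cum 225
  mile 24 (Zone VII, w=10) → cum 235
  mile 35 (Zone II, w=70) → cum 305
  mile 44 (Zone III, w=40) → cum 345  ≥ 310 → median here
  mile 54 (Zone I, w=80) → cum 425
  mile 59 (Zone IV, w=125) → cum 550
  mile 60 (Zone VI, w=70) → cum 620
Optimal location: mile 44.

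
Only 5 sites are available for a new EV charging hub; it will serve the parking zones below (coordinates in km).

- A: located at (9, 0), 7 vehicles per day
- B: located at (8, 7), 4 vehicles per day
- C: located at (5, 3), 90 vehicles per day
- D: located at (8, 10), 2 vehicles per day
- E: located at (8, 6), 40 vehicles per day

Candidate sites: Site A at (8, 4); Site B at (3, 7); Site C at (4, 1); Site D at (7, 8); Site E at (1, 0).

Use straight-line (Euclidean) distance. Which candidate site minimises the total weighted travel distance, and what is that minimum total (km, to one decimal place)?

Total weighted distance at each candidate:
  Site A (8, 4): total = 417.5
  Site B (3, 7): total = 702.7
  Site C (4, 1): total = 541.6
  Site D (7, 8): total = 642.0
  Site E (1, 0): total = 938.8
Minimum is at Site A with total 417.5 km.

Site A, total 417.5 km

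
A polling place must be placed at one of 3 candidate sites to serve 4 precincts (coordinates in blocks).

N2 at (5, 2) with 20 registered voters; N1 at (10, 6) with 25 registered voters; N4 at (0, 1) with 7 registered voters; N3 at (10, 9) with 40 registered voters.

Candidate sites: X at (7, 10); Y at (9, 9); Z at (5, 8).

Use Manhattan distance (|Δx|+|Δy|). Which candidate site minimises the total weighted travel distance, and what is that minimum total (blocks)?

Total weighted distance at each candidate:
  X (7, 10): total = 647
  Y (9, 9): total = 479
  Z (5, 8): total = 619
Minimum is at Y with total 479 blocks.

Y, total 479 blocks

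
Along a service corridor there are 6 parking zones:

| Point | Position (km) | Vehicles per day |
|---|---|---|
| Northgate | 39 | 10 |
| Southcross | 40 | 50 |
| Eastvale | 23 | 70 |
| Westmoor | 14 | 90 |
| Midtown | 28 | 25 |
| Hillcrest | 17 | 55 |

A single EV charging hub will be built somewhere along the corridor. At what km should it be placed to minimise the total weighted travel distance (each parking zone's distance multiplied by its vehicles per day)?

x = 23

For a sum of weighted absolute distances on a line, the optimum is the weighted median (not the mean). Total weight W = 300; half-weight = 150.
Sort by position and accumulate weight:
  km 14 (Westmoor, w=90) → cum 90
  km 17 (Hillcrest, w=55) → cum 145
  km 23 (Eastvale, w=70) → cum 215  ≥ 150 → median here
  km 28 (Midtown, w=25) → cum 240
  km 39 (Northgate, w=10) → cum 250
  km 40 (Southcross, w=50) → cum 300
Optimal location: km 23.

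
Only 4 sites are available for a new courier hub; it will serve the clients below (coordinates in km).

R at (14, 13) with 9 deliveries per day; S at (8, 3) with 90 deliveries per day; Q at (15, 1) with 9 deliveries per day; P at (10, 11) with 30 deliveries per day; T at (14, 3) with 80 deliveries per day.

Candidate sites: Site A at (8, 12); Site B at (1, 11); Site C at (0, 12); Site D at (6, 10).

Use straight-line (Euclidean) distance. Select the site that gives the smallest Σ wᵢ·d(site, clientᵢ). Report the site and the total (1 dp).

Site D, total 1820.8 km

Total weighted distance at each candidate:
  Site A (8, 12): total = 1914.5
  Site B (1, 11): total = 2721.1
  Site C (0, 12): total = 3010.4
  Site D (6, 10): total = 1820.8
Minimum is at Site D with total 1820.8 km.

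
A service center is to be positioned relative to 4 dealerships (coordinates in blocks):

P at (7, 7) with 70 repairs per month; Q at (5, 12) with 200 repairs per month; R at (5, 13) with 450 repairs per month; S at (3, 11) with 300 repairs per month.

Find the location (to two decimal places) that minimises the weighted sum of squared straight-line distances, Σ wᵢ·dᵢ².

(4.55, 11.80)

The minimiser of Σwᵢ‖p−pᵢ‖² is the weighted centroid p* = (Σwᵢpᵢ)/(Σwᵢ).
Σwᵢ = 1020.
Σwᵢxᵢ = 70·7 + 200·5 + 450·5 + 300·3 = 4640.
Σwᵢyᵢ = 70·7 + 200·12 + 450·13 + 300·11 = 12040.
x* = 4640/1020 = 4.55, y* = 12040/1020 = 11.80.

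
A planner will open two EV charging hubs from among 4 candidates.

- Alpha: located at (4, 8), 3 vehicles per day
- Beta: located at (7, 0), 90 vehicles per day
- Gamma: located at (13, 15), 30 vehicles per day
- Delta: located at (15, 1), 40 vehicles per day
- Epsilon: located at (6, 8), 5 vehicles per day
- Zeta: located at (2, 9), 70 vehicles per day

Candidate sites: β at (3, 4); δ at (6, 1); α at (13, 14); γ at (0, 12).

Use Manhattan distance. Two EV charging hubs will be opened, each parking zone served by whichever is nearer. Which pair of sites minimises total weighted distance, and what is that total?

{δ, γ}, total 1429

Evaluate every pair (each demand assigned to the nearer of the two):
  {δ, γ}: total = 1429
  {δ, α}: total = 1472
  {β, δ}: total = 1640
  {β, α}: total = 1820
  {β, γ}: total = 2200
  {α, γ}: total = 2764
Best pair: {δ, γ} with total 1429.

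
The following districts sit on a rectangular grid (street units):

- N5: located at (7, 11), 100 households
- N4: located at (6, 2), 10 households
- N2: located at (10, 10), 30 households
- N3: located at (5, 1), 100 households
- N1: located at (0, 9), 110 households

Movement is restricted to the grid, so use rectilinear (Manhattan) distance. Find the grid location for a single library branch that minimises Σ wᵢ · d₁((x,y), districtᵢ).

Manhattan distance separates: Σwᵢ(|x−xᵢ|+|y−yᵢ|) = Σwᵢ|x−xᵢ| + Σwᵢ|y−yᵢ|, so x and y are optimised independently as 1-D weighted medians.
Total weight W = 350; half = 175.
x-coordinate, sorted with cumulative weight:
  x=0 (N1, w=110) cum 110
  x=5 (N3, w=100) cum 210  ← median
  x=6 (N4, w=10) cum 220
  x=7 (N5, w=100) cum 320
  x=10 (N2, w=30) cum 350
⇒ x* = 5
y-coordinate, sorted with cumulative weight:
  y=1 (N3, w=100) cum 100
  y=2 (N4, w=10) cum 110
  y=9 (N1, w=110) cum 220  ← median
  y=10 (N2, w=30) cum 250
  y=11 (N5, w=100) cum 350
⇒ y* = 9

(5, 9)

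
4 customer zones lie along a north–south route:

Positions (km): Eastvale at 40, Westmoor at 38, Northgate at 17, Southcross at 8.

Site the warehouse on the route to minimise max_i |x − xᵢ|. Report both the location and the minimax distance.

The 1-center on a line is the midpoint of the two extreme points: leftmost at 8, rightmost at 40.
Optimal location = (8 + 40)/2 = 24; maximum distance = (40 − 8)/2 = 16.

location 24, max distance 16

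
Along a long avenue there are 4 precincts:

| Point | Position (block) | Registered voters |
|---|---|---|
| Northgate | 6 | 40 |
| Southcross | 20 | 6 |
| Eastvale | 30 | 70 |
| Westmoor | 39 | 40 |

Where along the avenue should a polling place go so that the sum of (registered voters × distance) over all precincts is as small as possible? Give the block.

x = 30

For a sum of weighted absolute distances on a line, the optimum is the weighted median (not the mean). Total weight W = 156; half-weight = 78.
Sort by position and accumulate weight:
  block 6 (Northgate, w=40) → cum 40
  block 20 (Southcross, w=6) → cum 46
  block 30 (Eastvale, w=70) → cum 116  ≥ 78 → median here
  block 39 (Westmoor, w=40) → cum 156
Optimal location: block 30.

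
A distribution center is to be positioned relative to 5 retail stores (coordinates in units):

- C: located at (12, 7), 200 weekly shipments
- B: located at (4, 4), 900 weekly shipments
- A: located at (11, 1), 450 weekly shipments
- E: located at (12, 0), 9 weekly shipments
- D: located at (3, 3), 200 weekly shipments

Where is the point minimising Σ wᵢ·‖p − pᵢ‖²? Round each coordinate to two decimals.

The minimiser of Σwᵢ‖p−pᵢ‖² is the weighted centroid p* = (Σwᵢpᵢ)/(Σwᵢ).
Σwᵢ = 1759.
Σwᵢxᵢ = 200·12 + 900·4 + 450·11 + 9·12 + 200·3 = 11658.
Σwᵢyᵢ = 200·7 + 900·4 + 450·1 + 9·0 + 200·3 = 6050.
x* = 11658/1759 = 6.63, y* = 6050/1759 = 3.44.

(6.63, 3.44)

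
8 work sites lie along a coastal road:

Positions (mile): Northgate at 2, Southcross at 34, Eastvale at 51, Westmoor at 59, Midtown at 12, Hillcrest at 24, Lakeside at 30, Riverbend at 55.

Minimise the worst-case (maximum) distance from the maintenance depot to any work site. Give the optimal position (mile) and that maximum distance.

location 30.5, max distance 28.5

The 1-center on a line is the midpoint of the two extreme points: leftmost at 2, rightmost at 59.
Optimal location = (2 + 59)/2 = 30.5; maximum distance = (59 − 2)/2 = 28.5.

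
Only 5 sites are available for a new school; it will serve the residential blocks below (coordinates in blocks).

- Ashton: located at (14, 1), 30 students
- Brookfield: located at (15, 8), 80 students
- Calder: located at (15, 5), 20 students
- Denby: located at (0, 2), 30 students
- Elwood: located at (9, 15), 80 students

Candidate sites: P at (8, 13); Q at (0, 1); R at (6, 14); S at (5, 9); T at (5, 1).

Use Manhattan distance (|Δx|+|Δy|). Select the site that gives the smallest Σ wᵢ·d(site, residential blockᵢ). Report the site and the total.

P, total 2610 blocks

Total weighted distance at each candidate:
  P (8, 13): total = 2610
  Q (0, 1): total = 4430
  R (6, 14): total = 3050
  S (5, 9): total = 2830
  T (5, 1): total = 3530
Minimum is at P with total 2610 blocks.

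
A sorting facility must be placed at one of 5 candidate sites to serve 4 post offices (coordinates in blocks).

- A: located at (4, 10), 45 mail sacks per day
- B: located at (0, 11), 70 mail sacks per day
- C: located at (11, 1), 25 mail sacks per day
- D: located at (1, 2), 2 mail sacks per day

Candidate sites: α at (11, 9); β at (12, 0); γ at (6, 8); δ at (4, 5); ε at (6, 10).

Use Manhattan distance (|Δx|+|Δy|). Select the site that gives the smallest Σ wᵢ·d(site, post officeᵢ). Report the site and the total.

Total weighted distance at each candidate:
  α (11, 9): total = 1504
  β (12, 0): total = 2496
  γ (6, 8): total = 1132
  δ (4, 5): total = 1212
  ε (6, 10): total = 956
Minimum is at ε with total 956 blocks.

ε, total 956 blocks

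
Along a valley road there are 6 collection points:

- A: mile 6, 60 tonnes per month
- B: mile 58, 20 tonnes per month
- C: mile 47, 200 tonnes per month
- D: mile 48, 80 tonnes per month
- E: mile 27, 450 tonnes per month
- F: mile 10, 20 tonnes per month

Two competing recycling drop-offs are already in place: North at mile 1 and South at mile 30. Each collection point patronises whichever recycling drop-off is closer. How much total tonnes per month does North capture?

80

The indifferent point is the midpoint (1+30)/2 = 15.5; collection points left of it (closer to North at 1) go to North, those right go to South.
  A at 6 (w=60) → North
  F at 10 (w=20) → North
  E at 27 (w=450) → South
  C at 47 (w=200) → South
  D at 48 (w=80) → South
  B at 58 (w=20) → South
North captures 80; South captures 750.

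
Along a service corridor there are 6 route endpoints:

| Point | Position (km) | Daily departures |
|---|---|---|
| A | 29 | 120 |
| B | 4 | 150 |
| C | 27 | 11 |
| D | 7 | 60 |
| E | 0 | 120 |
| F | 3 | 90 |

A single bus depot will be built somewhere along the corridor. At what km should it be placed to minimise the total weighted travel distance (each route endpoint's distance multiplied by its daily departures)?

x = 4

For a sum of weighted absolute distances on a line, the optimum is the weighted median (not the mean). Total weight W = 551; half-weight = 275.5.
Sort by position and accumulate weight:
  km 0 (E, w=120) → cum 120
  km 3 (F, w=90) → cum 210
  km 4 (B, w=150) → cum 360  ≥ 275.5 → median here
  km 7 (D, w=60) → cum 420
  km 27 (C, w=11) → cum 431
  km 29 (A, w=120) → cum 551
Optimal location: km 4.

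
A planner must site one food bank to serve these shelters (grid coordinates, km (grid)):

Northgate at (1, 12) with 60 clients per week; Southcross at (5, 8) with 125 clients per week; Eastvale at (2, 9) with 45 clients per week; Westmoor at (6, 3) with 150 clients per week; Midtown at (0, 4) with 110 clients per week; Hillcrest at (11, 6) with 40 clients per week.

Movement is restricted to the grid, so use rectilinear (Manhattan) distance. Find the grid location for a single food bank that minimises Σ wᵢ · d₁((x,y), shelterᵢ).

(5, 6)

Manhattan distance separates: Σwᵢ(|x−xᵢ|+|y−yᵢ|) = Σwᵢ|x−xᵢ| + Σwᵢ|y−yᵢ|, so x and y are optimised independently as 1-D weighted medians.
Total weight W = 530; half = 265.
x-coordinate, sorted with cumulative weight:
  x=0 (Midtown, w=110) cum 110
  x=1 (Northgate, w=60) cum 170
  x=2 (Eastvale, w=45) cum 215
  x=5 (Southcross, w=125) cum 340  ← median
  x=6 (Westmoor, w=150) cum 490
  x=11 (Hillcrest, w=40) cum 530
⇒ x* = 5
y-coordinate, sorted with cumulative weight:
  y=3 (Westmoor, w=150) cum 150
  y=4 (Midtown, w=110) cum 260
  y=6 (Hillcrest, w=40) cum 300  ← median
  y=8 (Southcross, w=125) cum 425
  y=9 (Eastvale, w=45) cum 470
  y=12 (Northgate, w=60) cum 530
⇒ y* = 6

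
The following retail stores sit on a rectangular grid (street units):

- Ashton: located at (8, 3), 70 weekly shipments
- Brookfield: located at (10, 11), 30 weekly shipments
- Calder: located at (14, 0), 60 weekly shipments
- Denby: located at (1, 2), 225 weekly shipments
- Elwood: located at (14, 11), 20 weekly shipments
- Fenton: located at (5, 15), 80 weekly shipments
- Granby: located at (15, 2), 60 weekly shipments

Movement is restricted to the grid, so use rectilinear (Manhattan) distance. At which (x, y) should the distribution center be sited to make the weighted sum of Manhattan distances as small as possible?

Manhattan distance separates: Σwᵢ(|x−xᵢ|+|y−yᵢ|) = Σwᵢ|x−xᵢ| + Σwᵢ|y−yᵢ|, so x and y are optimised independently as 1-D weighted medians.
Total weight W = 545; half = 272.5.
x-coordinate, sorted with cumulative weight:
  x=1 (Denby, w=225) cum 225
  x=5 (Fenton, w=80) cum 305  ← median
  x=8 (Ashton, w=70) cum 375
  x=10 (Brookfield, w=30) cum 405
  x=14 (Calder, w=60) cum 465
  x=14 (Elwood, w=20) cum 485
  x=15 (Granby, w=60) cum 545
⇒ x* = 5
y-coordinate, sorted with cumulative weight:
  y=0 (Calder, w=60) cum 60
  y=2 (Denby, w=225) cum 285  ← median
  y=2 (Granby, w=60) cum 345
  y=3 (Ashton, w=70) cum 415
  y=11 (Brookfield, w=30) cum 445
  y=11 (Elwood, w=20) cum 465
  y=15 (Fenton, w=80) cum 545
⇒ y* = 2

(5, 2)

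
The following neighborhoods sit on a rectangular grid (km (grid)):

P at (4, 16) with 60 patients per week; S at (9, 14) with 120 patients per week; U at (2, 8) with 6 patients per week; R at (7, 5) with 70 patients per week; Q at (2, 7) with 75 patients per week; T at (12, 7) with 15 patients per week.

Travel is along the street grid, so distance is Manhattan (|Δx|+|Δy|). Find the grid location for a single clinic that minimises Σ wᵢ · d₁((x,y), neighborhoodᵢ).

(7, 14)

Manhattan distance separates: Σwᵢ(|x−xᵢ|+|y−yᵢ|) = Σwᵢ|x−xᵢ| + Σwᵢ|y−yᵢ|, so x and y are optimised independently as 1-D weighted medians.
Total weight W = 346; half = 173.
x-coordinate, sorted with cumulative weight:
  x=2 (U, w=6) cum 6
  x=2 (Q, w=75) cum 81
  x=4 (P, w=60) cum 141
  x=7 (R, w=70) cum 211  ← median
  x=9 (S, w=120) cum 331
  x=12 (T, w=15) cum 346
⇒ x* = 7
y-coordinate, sorted with cumulative weight:
  y=5 (R, w=70) cum 70
  y=7 (Q, w=75) cum 145
  y=7 (T, w=15) cum 160
  y=8 (U, w=6) cum 166
  y=14 (S, w=120) cum 286  ← median
  y=16 (P, w=60) cum 346
⇒ y* = 14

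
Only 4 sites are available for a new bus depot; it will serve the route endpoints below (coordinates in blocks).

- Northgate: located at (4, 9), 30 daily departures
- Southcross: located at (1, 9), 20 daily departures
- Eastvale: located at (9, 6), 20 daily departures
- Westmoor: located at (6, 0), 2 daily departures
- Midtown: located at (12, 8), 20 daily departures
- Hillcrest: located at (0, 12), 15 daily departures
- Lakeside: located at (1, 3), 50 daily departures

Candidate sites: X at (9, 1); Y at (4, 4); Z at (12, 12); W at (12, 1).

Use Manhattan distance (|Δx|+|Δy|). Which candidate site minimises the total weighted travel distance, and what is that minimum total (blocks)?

Y, total 1082 blocks

Total weighted distance at each candidate:
  X (9, 1): total = 1818
  Y (4, 4): total = 1082
  Z (12, 12): total = 2086
  W (12, 1): total = 2169
Minimum is at Y with total 1082 blocks.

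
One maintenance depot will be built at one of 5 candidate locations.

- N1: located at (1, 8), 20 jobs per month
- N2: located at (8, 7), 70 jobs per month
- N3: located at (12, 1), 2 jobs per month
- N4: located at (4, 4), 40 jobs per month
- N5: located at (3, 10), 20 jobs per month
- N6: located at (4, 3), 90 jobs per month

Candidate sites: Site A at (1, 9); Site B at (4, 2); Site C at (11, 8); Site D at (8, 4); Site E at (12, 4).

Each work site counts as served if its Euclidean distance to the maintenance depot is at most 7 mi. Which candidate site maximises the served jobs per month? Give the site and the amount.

Coverage radius r = 7 mi; a point is covered iff (Δx)²+(Δy)² ≤ 7² = 49.
  Site A (1, 9): covers {N1, N4, N5, N6} → 170
  Site B (4, 2): covers {N1, N2, N4, N6} → 220
  Site C (11, 8): covers {N2} → 70
  Site D (8, 4): covers {N2, N3, N4, N6} → 202
  Site E (12, 4): covers {N2, N3} → 72
Maximum coverage at Site B: 220 jobs per month.

Site B, covering 220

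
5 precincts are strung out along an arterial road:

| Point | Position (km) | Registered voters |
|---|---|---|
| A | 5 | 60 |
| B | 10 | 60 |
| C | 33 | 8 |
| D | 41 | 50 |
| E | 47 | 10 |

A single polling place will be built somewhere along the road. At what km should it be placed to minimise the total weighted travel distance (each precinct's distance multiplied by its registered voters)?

For a sum of weighted absolute distances on a line, the optimum is the weighted median (not the mean). Total weight W = 188; half-weight = 94.
Sort by position and accumulate weight:
  km 5 (A, w=60) → cum 60
  km 10 (B, w=60) → cum 120  ≥ 94 → median here
  km 33 (C, w=8) → cum 128
  km 41 (D, w=50) → cum 178
  km 47 (E, w=10) → cum 188
Optimal location: km 10.

x = 10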